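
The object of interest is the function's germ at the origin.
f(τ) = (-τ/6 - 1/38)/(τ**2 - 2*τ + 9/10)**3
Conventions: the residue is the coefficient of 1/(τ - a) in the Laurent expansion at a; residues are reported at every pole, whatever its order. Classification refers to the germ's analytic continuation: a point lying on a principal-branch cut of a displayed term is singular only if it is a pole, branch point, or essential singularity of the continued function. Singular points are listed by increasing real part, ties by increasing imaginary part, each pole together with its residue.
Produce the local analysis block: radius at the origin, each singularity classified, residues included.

Denominator factor (τ**2 - 2*τ + 9/10)^3: discriminant 2/5, real irrational roots 1 + (1/10)*sqrt(10) and 1 - (1/10)*sqrt(10); poles of order 3, moduli 1 + (1/10)*sqrt(10) and 1 - (1/10)*sqrt(10).
The radius of convergence is the smallest modulus among the singular points: 1 - (1/10)*sqrt(10).
The factor τ**2 - 2*τ + 9/10 splits as (τ - a)(τ - a') with a = 1 - (1/10)*sqrt(10), a' = 1 + (1/10)*sqrt(10). At the order-3 pole a set g(τ) = (τ - a)^3*f(τ) = [-τ/6 - 1/38] / (τ - a')^3.
Order-3 pole: residue = g''(a)/2; g''(1 - (1/10)*sqrt(10)) = (275/38)*sqrt(10), so the residue is (275/76)*sqrt(10).
The factor τ**2 - 2*τ + 9/10 splits as (τ - a)(τ - a') with a = 1 + (1/10)*sqrt(10), a' = 1 - (1/10)*sqrt(10). At the order-3 pole a set g(τ) = (τ - a)^3*f(τ) = [-τ/6 - 1/38] / (τ - a')^3.
Order-3 pole: residue = g''(a)/2; g''(1 + (1/10)*sqrt(10)) = -(275/38)*sqrt(10), so the residue is -(275/76)*sqrt(10).
List the singular points by increasing real part (a conjugate pair: the negative imaginary part first).

Radius of convergence at 0: 1 - (1/10)*sqrt(10).
At 1 - (1/10)*sqrt(10): a pole of order 3; residue (275/76)*sqrt(10).
At 1 + (1/10)*sqrt(10): a pole of order 3; residue -(275/76)*sqrt(10).


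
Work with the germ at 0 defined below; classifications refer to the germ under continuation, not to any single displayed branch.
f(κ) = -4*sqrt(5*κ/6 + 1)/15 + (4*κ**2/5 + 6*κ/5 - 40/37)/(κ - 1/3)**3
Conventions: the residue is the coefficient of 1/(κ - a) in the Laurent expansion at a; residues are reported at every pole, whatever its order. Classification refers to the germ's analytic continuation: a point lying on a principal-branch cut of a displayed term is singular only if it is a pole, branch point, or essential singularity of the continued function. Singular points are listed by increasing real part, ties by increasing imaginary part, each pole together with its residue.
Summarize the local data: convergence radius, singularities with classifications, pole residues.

Radius of convergence at 0: 1/3.
At -6/5: an algebraic (square-root) branch point.
At 1/3: a pole of order 3; residue 4/5.

Denominator factor (κ - 1/3)^3: pole of order 3 at 1/3, modulus 1/3.
Branch term (-4/15)*sqrt(1 - κ/(-6/5)): its argument vanishes at κ = -6/5, a square-root branch point, modulus 6/5.
The radius of convergence is the smallest modulus among the singular points: 1/3.
The branch term is analytic at 1/3 and contributes nothing to the residue; only the rational part matters.
At the order-3 pole 1/3 set g(κ) = (κ - (1/3))^3*(rational part) = 4*κ**2/5 + 6*κ/5 - 40/37.
Order-3 pole: residue = g''(a)/2; g''(1/3) = 8/5, so the residue is 4/5.
List the singular points by increasing real part (a conjugate pair: the negative imaginary part first).


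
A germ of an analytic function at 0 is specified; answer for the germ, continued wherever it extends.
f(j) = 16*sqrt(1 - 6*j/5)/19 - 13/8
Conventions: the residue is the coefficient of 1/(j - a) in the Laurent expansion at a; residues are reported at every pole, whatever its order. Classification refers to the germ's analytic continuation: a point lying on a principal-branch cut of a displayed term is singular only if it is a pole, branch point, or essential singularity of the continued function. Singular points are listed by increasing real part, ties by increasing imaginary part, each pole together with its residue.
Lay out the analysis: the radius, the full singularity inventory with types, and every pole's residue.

Branch term (16/19)*sqrt(1 - j/(5/6)): its argument vanishes at j = 5/6, a square-root branch point, modulus 5/6.
The radius of convergence is the smallest modulus among the singular points: 5/6.

Radius of convergence at 0: 5/6.
At 5/6: an algebraic (square-root) branch point.


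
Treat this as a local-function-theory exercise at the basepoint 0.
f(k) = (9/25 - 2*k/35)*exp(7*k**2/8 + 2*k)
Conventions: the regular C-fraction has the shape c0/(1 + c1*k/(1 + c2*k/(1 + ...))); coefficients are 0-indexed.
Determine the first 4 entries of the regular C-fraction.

Taylor coefficients (expand at 0): a_0 = 9/25, a_1 = 116/175, a_2 = 1289/1400, a_3 = 331/350.
c0 = a_0 = 9/25. Peel one level at a time: if S = 1 + c*k/S' with S'(0) = 1, then c is the k-coefficient of S and S' = c*k/(S - 1).
S_1 = c0/f = 1 + (-116/63)*k + (26441/31752)*k^2 + ...; c1 = -116/63.
S_2 = c1*k/(S_1 - 1) = 1 + (26441/58464)*k + (432849/861184)*k^2 + ...; c2 = 26441/58464.
S_3 = c2*k/(S_2 - 1) = 1 + (-27269487/24537248)*k + ...; c3 = -27269487/24537248.

The regular C-fraction coefficients are [9/25, -116/63, 26441/58464, -27269487/24537248].


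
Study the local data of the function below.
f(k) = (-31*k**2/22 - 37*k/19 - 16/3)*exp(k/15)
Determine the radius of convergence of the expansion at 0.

The radius of convergence is infinite.

The factor exp(k/15) is entire and contributes no finite singular point.
The polynomial part has no poles.
No finite singular points: the Taylor series at 0 converges everywhere.


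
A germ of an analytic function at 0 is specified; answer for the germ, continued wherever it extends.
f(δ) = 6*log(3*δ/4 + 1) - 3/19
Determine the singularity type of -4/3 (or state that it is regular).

The point is a logarithmic branch point.

The term (6)*log(1 - δ/(-4/3)) has argument 1 - -4/3/(-4/3) = 0 at -4/3: a logarithmic (infinitely-sheeted) branch point; the remaining terms are analytic or single-valued there.


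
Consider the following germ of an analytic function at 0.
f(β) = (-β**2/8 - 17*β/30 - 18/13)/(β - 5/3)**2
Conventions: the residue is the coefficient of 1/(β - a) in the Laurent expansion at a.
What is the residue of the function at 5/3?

The residue is -59/60.

At the order-2 pole 5/3 set g(β) = (β - (5/3))^2*f(β) = -β**2/8 - 17*β/30 - 18/13.
Order-2 pole: residue = g'(a); g'(5/3) = -59/60, so the residue is -59/60.


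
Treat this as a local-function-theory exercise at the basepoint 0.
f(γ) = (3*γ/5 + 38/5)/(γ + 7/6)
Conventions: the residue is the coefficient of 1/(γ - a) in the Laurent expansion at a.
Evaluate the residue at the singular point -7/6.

The residue is 69/10.

At the order-1 pole -7/6 set g(γ) = (γ - (-7/6))*f(γ) = 3*γ/5 + 38/5.
Simple pole: residue = g(a) at a = -7/6, which is 69/10.


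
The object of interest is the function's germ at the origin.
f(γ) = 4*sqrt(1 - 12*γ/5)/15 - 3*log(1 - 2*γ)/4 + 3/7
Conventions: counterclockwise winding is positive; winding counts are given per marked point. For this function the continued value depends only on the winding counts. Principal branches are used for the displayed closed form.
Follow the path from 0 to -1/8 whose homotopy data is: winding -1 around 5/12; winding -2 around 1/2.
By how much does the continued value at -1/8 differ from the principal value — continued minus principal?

Continued minus principal equals (-(4/75)*sqrt(130)) + ((3)*pi)*i.

The rational part is single-valued and drops out of the difference; each branch term changes only by its own monodromy.
(-3/4)*log(1 - γ/(1/2)): each positive loop around 1/2 adds 2*pi*i to the log, so winding -2 contributes (-3/4)*(-2)*2*pi*i = (3)*pi*i.
(4/15)*sqrt(1 - γ/(5/12)): winding -1 is odd, the square root flips sign, contributing -2*(4/15)*sqrt(1 - (-1/8)/(5/12)) = -2*(4/15)*sqrt(13/10) = -(4/75)*sqrt(130).
Summing the contributions at γ = -1/8 gives (-(4/75)*sqrt(130)) + ((3)*pi)*i.


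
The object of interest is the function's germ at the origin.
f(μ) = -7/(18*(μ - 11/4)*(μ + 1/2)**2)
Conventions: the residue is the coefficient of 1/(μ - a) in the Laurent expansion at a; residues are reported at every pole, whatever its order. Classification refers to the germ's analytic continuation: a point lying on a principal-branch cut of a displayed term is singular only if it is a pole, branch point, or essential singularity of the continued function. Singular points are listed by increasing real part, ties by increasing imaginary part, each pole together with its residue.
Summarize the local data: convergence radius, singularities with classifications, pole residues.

Radius of convergence at 0: 1/2.
At -1/2: a pole of order 2; residue 56/1521.
At 11/4: a pole of order 1; residue -56/1521.

Denominator factor (μ + 1/2)^2: pole of order 2 at -1/2, modulus 1/2.
Denominator factor (μ - 11/4): pole of order 1 at 11/4, modulus 11/4.
The radius of convergence is the smallest modulus among the singular points: 1/2.
At the order-2 pole -1/2 set g(μ) = (μ - (-1/2))^2*f(μ) = -7/(18*(μ - 11/4)).
Order-2 pole: residue = g'(a); g'(-1/2) = 56/1521, so the residue is 56/1521.
At the order-1 pole 11/4 set g(μ) = (μ - (11/4))*f(μ) = -7/(18*(μ + 1/2)**2).
Simple pole: residue = g(a) at a = 11/4, which is -56/1521.
List the singular points by increasing real part (a conjugate pair: the negative imaginary part first).


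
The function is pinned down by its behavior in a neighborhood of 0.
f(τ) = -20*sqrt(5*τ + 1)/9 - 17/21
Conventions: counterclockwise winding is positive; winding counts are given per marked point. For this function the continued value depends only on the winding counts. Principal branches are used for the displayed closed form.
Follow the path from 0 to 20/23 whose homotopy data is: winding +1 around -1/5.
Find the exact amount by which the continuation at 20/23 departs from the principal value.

Continued minus principal equals (40/207)*sqrt(2829).

The rational part is single-valued and drops out of the difference; each branch term changes only by its own monodromy.
(-20/9)*sqrt(1 - τ/(-1/5)): winding +1 is odd, the square root flips sign, contributing -2*(-20/9)*sqrt(1 - (20/23)/(-1/5)) = -2*(-20/9)*sqrt(123/23) = (40/207)*sqrt(2829).
Summing the contributions at τ = 20/23 gives (40/207)*sqrt(2829).


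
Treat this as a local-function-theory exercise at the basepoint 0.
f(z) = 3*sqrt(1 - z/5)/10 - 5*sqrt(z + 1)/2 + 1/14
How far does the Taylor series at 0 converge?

Branch term (-5/2)*sqrt(1 - z/(-1)): its argument vanishes at z = -1, a square-root branch point, modulus 1.
Branch term (3/10)*sqrt(1 - z/(5)): its argument vanishes at z = 5, a square-root branch point, modulus 5.
The radius of convergence is the smallest modulus among the singular points: 1.

The radius of convergence is 1.


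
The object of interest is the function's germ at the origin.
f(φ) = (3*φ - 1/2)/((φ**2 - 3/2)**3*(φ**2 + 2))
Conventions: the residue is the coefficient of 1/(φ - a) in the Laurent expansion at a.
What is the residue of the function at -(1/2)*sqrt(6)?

The residue is 12/343 + (101/12348)*sqrt(6).

The factor φ**2 - 3/2 splits as (φ - a)(φ - a') with a = -(1/2)*sqrt(6), a' = (1/2)*sqrt(6). At the order-3 pole a set g(φ) = (φ - a)^3*f(φ) = [(3*φ - 1/2)/(φ**2 + 2)] / (φ - a')^3.
Order-3 pole: residue = g''(a)/2; g''(-(1/2)*sqrt(6)) = 24/343 + (101/6174)*sqrt(6), so the residue is 12/343 + (101/12348)*sqrt(6).


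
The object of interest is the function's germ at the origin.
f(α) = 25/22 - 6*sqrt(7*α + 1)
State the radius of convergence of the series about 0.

The radius of convergence is 1/7.

Branch term (-6)*sqrt(1 - α/(-1/7)): its argument vanishes at α = -1/7, a square-root branch point, modulus 1/7.
The radius of convergence is the smallest modulus among the singular points: 1/7.


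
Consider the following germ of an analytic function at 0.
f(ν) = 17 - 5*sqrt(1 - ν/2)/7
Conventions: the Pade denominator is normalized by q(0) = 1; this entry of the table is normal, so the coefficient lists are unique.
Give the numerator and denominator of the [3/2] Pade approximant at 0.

Taylor coefficients needed (expand at 0): a_0 = 114/7, a_1 = 5/28, a_2 = 5/224, a_3 = 5/896, a_4 = 25/14336, a_5 = 5/8192.
Write the denominator as Q(ν) = 1 + q1*ν + q2*ν^2. Requiring Q*f - P = O(ν^6) with deg P <= 3 kills the coefficients of ν^4..ν^5 in Q*f:
  ν^4: a_4 + q1*a_3 + q2*a_2 = 0, i.e. 25/14336 + (5/896)*q1 + (5/224)*q2 = 0.
  ν^5: a_5 + q1*a_4 + q2*a_3 = 0, i.e. 5/8192 + (25/14336)*q1 + (5/896)*q2 = 0.
Solving this linear system: q1 = -1/2, q2 = 3/64.
The numerator is Q*f truncated at degree 3: P0 = a_0 = 114/7; P1 = a_1 + q1*a_0 = -223/28; P2 = a_2 + q1*a_1 + q2*a_0 = 39/56; P3 = a_3 + q1*a_2 + q2*a_1 = 5/1792.

The Pade approximant has numerator coefficients [114/7, -223/28, 39/56, 5/1792]; denominator coefficients [1, -1/2, 3/64].


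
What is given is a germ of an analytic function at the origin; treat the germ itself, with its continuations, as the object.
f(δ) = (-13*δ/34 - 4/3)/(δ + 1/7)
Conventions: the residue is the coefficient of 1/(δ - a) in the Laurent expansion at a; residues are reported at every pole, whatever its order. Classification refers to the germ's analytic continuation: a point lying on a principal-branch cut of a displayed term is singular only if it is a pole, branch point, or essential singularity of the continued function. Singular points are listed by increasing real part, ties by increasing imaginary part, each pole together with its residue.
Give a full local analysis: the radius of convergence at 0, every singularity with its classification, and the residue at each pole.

Radius of convergence at 0: 1/7.
At -1/7: a pole of order 1; residue -913/714.

Denominator factor (δ + 1/7): pole of order 1 at -1/7, modulus 1/7.
The radius of convergence is the smallest modulus among the singular points: 1/7.
At the order-1 pole -1/7 set g(δ) = (δ - (-1/7))*f(δ) = -13*δ/34 - 4/3.
Simple pole: residue = g(a) at a = -1/7, which is -913/714.


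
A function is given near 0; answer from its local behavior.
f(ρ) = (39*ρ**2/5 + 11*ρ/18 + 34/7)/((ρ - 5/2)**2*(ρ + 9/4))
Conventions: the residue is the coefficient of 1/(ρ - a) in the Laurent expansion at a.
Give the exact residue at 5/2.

The residue is 14898/2527.

At the order-2 pole 5/2 set g(ρ) = (ρ - (5/2))^2*f(ρ) = (39*ρ**2/5 + 11*ρ/18 + 34/7)/(ρ + 9/4).
Order-2 pole: residue = g'(a); g'(5/2) = 14898/2527, so the residue is 14898/2527.


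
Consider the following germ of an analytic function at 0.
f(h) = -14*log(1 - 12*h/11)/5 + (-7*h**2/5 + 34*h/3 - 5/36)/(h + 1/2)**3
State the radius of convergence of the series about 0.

The radius of convergence is 1/2.

Denominator factor (h + 1/2)^3: pole of order 3 at -1/2, modulus 1/2.
Branch term (-14/5)*log(1 - h/(11/12)): its argument vanishes at h = 11/12, a logarithmic branch point, modulus 11/12.
The radius of convergence is the smallest modulus among the singular points: 1/2.


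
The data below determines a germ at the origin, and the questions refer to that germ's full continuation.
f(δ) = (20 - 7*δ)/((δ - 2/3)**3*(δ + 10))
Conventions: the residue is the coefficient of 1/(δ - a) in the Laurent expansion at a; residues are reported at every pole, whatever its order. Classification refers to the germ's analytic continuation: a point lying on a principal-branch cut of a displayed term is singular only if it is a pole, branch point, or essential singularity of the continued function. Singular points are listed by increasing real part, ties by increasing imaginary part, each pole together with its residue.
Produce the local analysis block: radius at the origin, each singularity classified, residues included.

Denominator factor (δ + 10): pole of order 1 at -10, modulus 10.
Denominator factor (δ - 2/3)^3: pole of order 3 at 2/3, modulus 2/3.
The radius of convergence is the smallest modulus among the singular points: 2/3.
At the order-1 pole -10 set g(δ) = (δ - (-10))*f(δ) = (20 - 7*δ)/(δ - 2/3)**3.
Simple pole: residue = g(a) at a = -10, which is -1215/16384.
At the order-3 pole 2/3 set g(δ) = (δ - (2/3))^3*f(δ) = (20 - 7*δ)/(δ + 10).
Order-3 pole: residue = g''(a)/2; g''(2/3) = 1215/8192, so the residue is 1215/16384.
List the singular points by increasing real part (a conjugate pair: the negative imaginary part first).

Radius of convergence at 0: 2/3.
At -10: a pole of order 1; residue -1215/16384.
At 2/3: a pole of order 3; residue 1215/16384.


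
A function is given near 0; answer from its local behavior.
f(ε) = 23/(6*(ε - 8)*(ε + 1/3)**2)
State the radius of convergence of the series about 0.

The radius of convergence is 1/3.

Denominator factor (ε - 8): pole of order 1 at 8, modulus 8.
Denominator factor (ε + 1/3)^2: pole of order 2 at -1/3, modulus 1/3.
The radius of convergence is the smallest modulus among the singular points: 1/3.


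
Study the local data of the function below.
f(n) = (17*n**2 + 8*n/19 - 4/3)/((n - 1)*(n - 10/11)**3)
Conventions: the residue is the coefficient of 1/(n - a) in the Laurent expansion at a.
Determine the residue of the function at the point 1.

At the order-1 pole 1 set g(n) = (n - (1))*f(n) = (17*n**2 + 8*n/19 - 4/3)/(n - 10/11)**3.
Simple pole: residue = g(a) at a = 1, which is 1220527/57.

The residue is 1220527/57.


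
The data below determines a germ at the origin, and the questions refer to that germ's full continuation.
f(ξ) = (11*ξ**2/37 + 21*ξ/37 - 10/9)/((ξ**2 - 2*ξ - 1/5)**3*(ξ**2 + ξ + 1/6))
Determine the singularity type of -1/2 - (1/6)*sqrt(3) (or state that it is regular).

The denominator factor ξ**2 + ξ + 1/6 vanishes at -1/2 - (1/6)*sqrt(3) and appears to the power 1; the numerator there equals -863/666 - (5/111)*sqrt(3), nonzero, and no other factor vanishes.
Hence a pole whose order is the multiplicity, 1.

The point is a pole of order 1.


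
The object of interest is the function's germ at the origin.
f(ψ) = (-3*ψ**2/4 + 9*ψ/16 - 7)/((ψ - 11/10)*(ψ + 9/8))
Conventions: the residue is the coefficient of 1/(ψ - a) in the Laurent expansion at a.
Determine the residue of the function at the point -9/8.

At the order-1 pole -9/8 set g(ψ) = (ψ - (-9/8))*f(ψ) = (-3*ψ**2/4 + 9*ψ/16 - 7)/(ψ - 11/10).
Simple pole: residue = g(a) at a = -9/8, which is 10985/2848.

The residue is 10985/2848.


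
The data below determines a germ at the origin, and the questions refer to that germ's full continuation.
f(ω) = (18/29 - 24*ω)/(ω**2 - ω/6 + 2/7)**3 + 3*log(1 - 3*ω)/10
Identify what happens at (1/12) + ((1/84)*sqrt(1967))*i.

The point is a pole of order 3.

The denominator factor ω**2 - ω/6 + 2/7 vanishes at (1/12) + ((1/84)*sqrt(1967))*i and appears to the power 3; the numerator there equals (-40/29) - ((2/7)*sqrt(1967))*i, nonzero, and no other factor vanishes.
The branch terms are analytic at this point.
Hence a pole whose order is the multiplicity, 3.


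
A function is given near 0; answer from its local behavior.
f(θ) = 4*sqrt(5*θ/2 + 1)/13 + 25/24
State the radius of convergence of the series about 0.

The radius of convergence is 2/5.

Branch term (4/13)*sqrt(1 - θ/(-2/5)): its argument vanishes at θ = -2/5, a square-root branch point, modulus 2/5.
The radius of convergence is the smallest modulus among the singular points: 2/5.


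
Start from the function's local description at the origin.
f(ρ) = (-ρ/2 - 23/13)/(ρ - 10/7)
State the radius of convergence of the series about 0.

Denominator factor (ρ - 10/7): pole of order 1 at 10/7, modulus 10/7.
The radius of convergence is the smallest modulus among the singular points: 10/7.

The radius of convergence is 10/7.


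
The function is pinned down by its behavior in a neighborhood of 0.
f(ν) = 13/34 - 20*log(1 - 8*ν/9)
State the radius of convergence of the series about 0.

Branch term (-20)*log(1 - ν/(9/8)): its argument vanishes at ν = 9/8, a logarithmic branch point, modulus 9/8.
The radius of convergence is the smallest modulus among the singular points: 9/8.

The radius of convergence is 9/8.


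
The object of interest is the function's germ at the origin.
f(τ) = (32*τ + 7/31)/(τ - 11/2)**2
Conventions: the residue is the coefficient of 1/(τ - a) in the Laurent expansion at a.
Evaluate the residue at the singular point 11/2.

At the order-2 pole 11/2 set g(τ) = (τ - (11/2))^2*f(τ) = 32*τ + 7/31.
Order-2 pole: residue = g'(a); g'(11/2) = 32, so the residue is 32.

The residue is 32.


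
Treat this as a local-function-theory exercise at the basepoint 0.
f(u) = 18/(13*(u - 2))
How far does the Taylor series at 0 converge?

Denominator factor (u - 2): pole of order 1 at 2, modulus 2.
The radius of convergence is the smallest modulus among the singular points: 2.

The radius of convergence is 2.


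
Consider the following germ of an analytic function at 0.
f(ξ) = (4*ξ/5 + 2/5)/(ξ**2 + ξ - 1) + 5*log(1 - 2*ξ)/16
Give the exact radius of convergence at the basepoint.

Denominator factor (ξ**2 + ξ - 1): discriminant 5, real irrational roots -1/2 + (1/2)*sqrt(5) and -1/2 - (1/2)*sqrt(5); poles of order 1, moduli -1/2 + (1/2)*sqrt(5) and 1/2 + (1/2)*sqrt(5).
Branch term (5/16)*log(1 - ξ/(1/2)): its argument vanishes at ξ = 1/2, a logarithmic branch point, modulus 1/2.
The radius of convergence is the smallest modulus among the singular points: 1/2.

The radius of convergence is 1/2.


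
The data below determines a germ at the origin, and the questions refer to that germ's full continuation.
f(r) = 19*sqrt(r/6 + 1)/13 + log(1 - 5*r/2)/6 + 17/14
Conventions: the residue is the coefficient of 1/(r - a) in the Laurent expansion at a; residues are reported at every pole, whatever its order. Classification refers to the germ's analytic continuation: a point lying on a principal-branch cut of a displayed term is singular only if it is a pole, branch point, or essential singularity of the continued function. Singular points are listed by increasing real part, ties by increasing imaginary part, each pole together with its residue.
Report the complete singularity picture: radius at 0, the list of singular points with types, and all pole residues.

Branch term (19/13)*sqrt(1 - r/(-6)): its argument vanishes at r = -6, a square-root branch point, modulus 6.
Branch term (1/6)*log(1 - r/(2/5)): its argument vanishes at r = 2/5, a logarithmic branch point, modulus 2/5.
The radius of convergence is the smallest modulus among the singular points: 2/5.
List the singular points by increasing real part (a conjugate pair: the negative imaginary part first).

Radius of convergence at 0: 2/5.
At -6: an algebraic (square-root) branch point.
At 2/5: a logarithmic branch point.


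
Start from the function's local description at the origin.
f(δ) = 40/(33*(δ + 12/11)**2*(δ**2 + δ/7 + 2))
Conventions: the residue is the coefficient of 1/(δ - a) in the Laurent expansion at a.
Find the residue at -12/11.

At the order-2 pole -12/11 set g(δ) = (δ - (-12/11))^2*f(δ) = 40/(33*(δ**2 + δ/7 + 2)).
Order-2 pole: residue = g'(a); g'(-12/11) = 265958/990735, so the residue is 265958/990735.

The residue is 265958/990735.


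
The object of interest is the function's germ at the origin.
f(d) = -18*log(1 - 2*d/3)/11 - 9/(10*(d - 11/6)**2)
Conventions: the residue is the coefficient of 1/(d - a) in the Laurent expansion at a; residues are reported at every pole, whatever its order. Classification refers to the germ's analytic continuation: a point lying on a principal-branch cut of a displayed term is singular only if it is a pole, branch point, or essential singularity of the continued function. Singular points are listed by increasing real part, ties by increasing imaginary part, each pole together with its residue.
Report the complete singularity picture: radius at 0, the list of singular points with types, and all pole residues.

Denominator factor (d - 11/6)^2: pole of order 2 at 11/6, modulus 11/6.
Branch term (-18/11)*log(1 - d/(3/2)): its argument vanishes at d = 3/2, a logarithmic branch point, modulus 3/2.
The radius of convergence is the smallest modulus among the singular points: 3/2.
The branch term is analytic at 11/6 and contributes nothing to the residue; only the rational part matters.
At the order-2 pole 11/6 set g(d) = (d - (11/6))^2*(rational part) = -9/10.
Order-2 pole: residue = g'(a); g'(11/6) = 0, so the residue is 0.
List the singular points by increasing real part (a conjugate pair: the negative imaginary part first).

Radius of convergence at 0: 3/2.
At 3/2: a logarithmic branch point.
At 11/6: a pole of order 2; residue 0.


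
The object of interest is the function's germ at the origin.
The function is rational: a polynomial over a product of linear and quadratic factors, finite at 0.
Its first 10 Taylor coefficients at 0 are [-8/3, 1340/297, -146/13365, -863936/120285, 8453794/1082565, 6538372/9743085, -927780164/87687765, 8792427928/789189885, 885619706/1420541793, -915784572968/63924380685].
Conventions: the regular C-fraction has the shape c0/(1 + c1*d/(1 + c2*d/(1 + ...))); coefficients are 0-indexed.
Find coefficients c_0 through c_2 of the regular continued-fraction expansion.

The regular C-fraction coefficients are [-8/3, 335/198, -31129/18425].


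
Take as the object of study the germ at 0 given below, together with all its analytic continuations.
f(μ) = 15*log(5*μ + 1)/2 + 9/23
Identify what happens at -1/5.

The term (15/2)*log(1 - μ/(-1/5)) has argument 1 - -1/5/(-1/5) = 0 at -1/5: a logarithmic (infinitely-sheeted) branch point; the remaining terms are analytic or single-valued there.

The point is a logarithmic branch point.


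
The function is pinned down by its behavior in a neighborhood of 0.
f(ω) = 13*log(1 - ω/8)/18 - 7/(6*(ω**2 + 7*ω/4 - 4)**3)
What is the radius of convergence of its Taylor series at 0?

The radius of convergence is -7/8 + (1/8)*sqrt(305).

Denominator factor (ω**2 + 7*ω/4 - 4)^3: discriminant 305/16, real irrational roots -7/8 + (1/8)*sqrt(305) and -7/8 - (1/8)*sqrt(305); poles of order 3, moduli -7/8 + (1/8)*sqrt(305) and 7/8 + (1/8)*sqrt(305).
Branch term (13/18)*log(1 - ω/(8)): its argument vanishes at ω = 8, a logarithmic branch point, modulus 8.
The radius of convergence is the smallest modulus among the singular points: -7/8 + (1/8)*sqrt(305).


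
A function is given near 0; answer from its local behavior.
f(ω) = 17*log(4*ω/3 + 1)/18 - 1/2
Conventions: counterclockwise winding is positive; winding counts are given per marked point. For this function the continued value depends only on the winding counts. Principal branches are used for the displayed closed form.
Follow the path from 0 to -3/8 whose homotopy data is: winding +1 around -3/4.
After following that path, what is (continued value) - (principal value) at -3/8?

The rational part is single-valued and drops out of the difference; each branch term changes only by its own monodromy.
(17/18)*log(1 - ω/(-3/4)): each positive loop around -3/4 adds 2*pi*i to the log, so winding +1 contributes (17/18)*(1)*2*pi*i = (17/9)*pi*i.
Summing the contributions at ω = -3/8 gives (17/9)*pi*i.

Continued minus principal equals (17/9)*pi*i.


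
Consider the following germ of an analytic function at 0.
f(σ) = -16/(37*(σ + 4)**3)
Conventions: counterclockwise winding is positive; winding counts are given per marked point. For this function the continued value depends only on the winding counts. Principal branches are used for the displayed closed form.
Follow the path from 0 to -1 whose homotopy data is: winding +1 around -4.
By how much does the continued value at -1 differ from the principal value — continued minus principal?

Continued minus principal equals 0.

The function is rational, hence single-valued: continuing it around any pole returns the same value, so the difference is 0.


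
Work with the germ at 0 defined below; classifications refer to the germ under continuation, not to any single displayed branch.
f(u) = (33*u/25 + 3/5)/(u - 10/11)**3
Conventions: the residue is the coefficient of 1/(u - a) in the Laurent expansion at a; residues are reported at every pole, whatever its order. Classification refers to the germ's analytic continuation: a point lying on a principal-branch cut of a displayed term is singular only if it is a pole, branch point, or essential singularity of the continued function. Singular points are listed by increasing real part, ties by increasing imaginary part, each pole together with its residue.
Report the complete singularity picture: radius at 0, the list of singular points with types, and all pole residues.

Denominator factor (u - 10/11)^3: pole of order 3 at 10/11, modulus 10/11.
The radius of convergence is the smallest modulus among the singular points: 10/11.
At the order-3 pole 10/11 set g(u) = (u - (10/11))^3*f(u) = 33*u/25 + 3/5.
Order-3 pole: residue = g''(a)/2; g''(10/11) = 0, so the residue is 0.

Radius of convergence at 0: 10/11.
At 10/11: a pole of order 3; residue 0.


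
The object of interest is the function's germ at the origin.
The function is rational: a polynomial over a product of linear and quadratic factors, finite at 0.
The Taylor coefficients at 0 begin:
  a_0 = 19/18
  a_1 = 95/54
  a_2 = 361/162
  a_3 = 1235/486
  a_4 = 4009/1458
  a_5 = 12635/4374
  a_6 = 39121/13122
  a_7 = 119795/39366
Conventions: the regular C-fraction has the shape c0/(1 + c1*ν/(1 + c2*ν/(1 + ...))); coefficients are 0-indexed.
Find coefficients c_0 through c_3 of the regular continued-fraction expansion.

The regular C-fraction coefficients are [19/18, -5/3, 2/5, -2/5].

Taylor coefficients (read off): a_0 = 19/18, a_1 = 95/54, a_2 = 361/162, a_3 = 1235/486.
c0 = a_0 = 19/18. Peel one level at a time: if S = 1 + c*ν/S' with S'(0) = 1, then c is the ν-coefficient of S and S' = c*ν/(S - 1).
S_1 = c0/f = 1 + (-5/3)*ν + (2/3)*ν^2 + ...; c1 = -5/3.
S_2 = c1*ν/(S_1 - 1) = 1 + (2/5)*ν + (4/25)*ν^2 + ...; c2 = 2/5.
S_3 = c2*ν/(S_2 - 1) = 1 + (-2/5)*ν + ...; c3 = -2/5.


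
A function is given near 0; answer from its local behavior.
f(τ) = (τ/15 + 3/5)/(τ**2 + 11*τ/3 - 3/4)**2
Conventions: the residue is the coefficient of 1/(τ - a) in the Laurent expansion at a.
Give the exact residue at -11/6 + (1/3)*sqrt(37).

The factor τ**2 + 11*τ/3 - 3/4 splits as (τ - a)(τ - a') with a = -11/6 + (1/3)*sqrt(37), a' = -11/6 - (1/3)*sqrt(37). At the order-2 pole a set g(τ) = (τ - a)^2*f(τ) = [τ/15 + 3/5] / (τ - a')^2.
Order-2 pole: residue = g'(a); g'(-11/6 + (1/3)*sqrt(37)) = -(129/54760)*sqrt(37), so the residue is -(129/54760)*sqrt(37).

The residue is -(129/54760)*sqrt(37).


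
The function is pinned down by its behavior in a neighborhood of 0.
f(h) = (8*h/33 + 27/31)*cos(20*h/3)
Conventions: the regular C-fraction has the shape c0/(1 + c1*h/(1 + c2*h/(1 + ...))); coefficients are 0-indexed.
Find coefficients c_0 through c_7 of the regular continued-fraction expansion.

The regular C-fraction coefficients are [27/31, -248/891, 2212913/27621, -2475/31, -511500/2212913, -93055924/1971705483, 200968310105/20728207071, -219078387/23263981].

Taylor coefficients (expand at 0): a_0 = 27/31, a_1 = 8/33, a_2 = -600/31, a_3 = -1600/297, a_4 = 20000/279, a_5 = 160000/8019, a_6 = -800000/7533, a_7 = -6400000/216513.
c0 = a_0 = 27/31. Peel one level at a time: if S = 1 + c*h/S' with S'(0) = 1, then c is the h-coefficient of S and S' = c*h/(S - 1).
S_1 = c0/f = 1 + (-248/891)*h + (17703304/793881)*h^2 + ...; c1 = -248/891.
S_2 = c1*h/(S_1 - 1) = 1 + (2212913/27621)*h + (55322825/8649)*h^2 + ...; c2 = 2212913/27621.
S_3 = c2*h/(S_2 - 1) = 1 + (-2475/31)*h + (-40837500/2212913)*h^2 + ...; c3 = -2475/31.
S_4 = c3*h/(S_3 - 1) = 1 + (-511500/2212913)*h + (-1442366822000/132218566530363)*h^2 + ...; c4 = -511500/2212913.
S_5 = c4*h/(S_4 - 1) = 1 + (-93055924/1971705483)*h + (803873240420/1756789585353)*h^2 + ...; c5 = -93055924/1971705483.
S_6 = c5*h/(S_5 - 1) = 1 + (200968310105/20728207071)*h + (444725386019385865/4870915307715249)*h^2 + ...; c6 = 200968310105/20728207071.
S_7 = c6*h/(S_6 - 1) = 1 + (-219078387/23263981)*h + ...; c7 = -219078387/23263981.


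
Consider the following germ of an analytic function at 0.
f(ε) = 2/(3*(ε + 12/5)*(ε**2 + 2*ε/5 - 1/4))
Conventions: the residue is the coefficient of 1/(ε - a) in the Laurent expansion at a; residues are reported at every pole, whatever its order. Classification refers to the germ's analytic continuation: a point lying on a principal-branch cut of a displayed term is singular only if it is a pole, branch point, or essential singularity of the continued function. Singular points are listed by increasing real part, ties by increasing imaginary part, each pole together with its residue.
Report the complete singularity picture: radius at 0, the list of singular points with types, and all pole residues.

Denominator factor (ε**2 + 2*ε/5 - 1/4): discriminant 29/25, real irrational roots -1/5 + (1/10)*sqrt(29) and -1/5 - (1/10)*sqrt(29); poles of order 1, moduli -1/5 + (1/10)*sqrt(29) and 1/5 + (1/10)*sqrt(29).
Denominator factor (ε + 12/5): pole of order 1 at -12/5, modulus 12/5.
The radius of convergence is the smallest modulus among the singular points: -1/5 + (1/10)*sqrt(29).
At the order-1 pole -12/5 set g(ε) = (ε - (-12/5))*f(ε) = 2/(3*(ε**2 + 2*ε/5 - 1/4)).
Simple pole: residue = g(a) at a = -12/5, which is 40/273.
The factor ε**2 + 2*ε/5 - 1/4 splits as (ε - a)(ε - a') with a = -1/5 - (1/10)*sqrt(29), a' = -1/5 + (1/10)*sqrt(29). At the order-1 pole a set g(ε) = (ε - a)*f(ε) = [2/(3*(ε + 12/5))] / (ε - a').
Simple pole: residue = g(a) at a = -1/5 - (1/10)*sqrt(29), which is -20/273 - (440/7917)*sqrt(29).
The factor ε**2 + 2*ε/5 - 1/4 splits as (ε - a)(ε - a') with a = -1/5 + (1/10)*sqrt(29), a' = -1/5 - (1/10)*sqrt(29). At the order-1 pole a set g(ε) = (ε - a)*f(ε) = [2/(3*(ε + 12/5))] / (ε - a').
Simple pole: residue = g(a) at a = -1/5 + (1/10)*sqrt(29), which is -20/273 + (440/7917)*sqrt(29).
List the singular points by increasing real part (a conjugate pair: the negative imaginary part first).

Radius of convergence at 0: -1/5 + (1/10)*sqrt(29).
At -12/5: a pole of order 1; residue 40/273.
At -1/5 - (1/10)*sqrt(29): a pole of order 1; residue -20/273 - (440/7917)*sqrt(29).
At -1/5 + (1/10)*sqrt(29): a pole of order 1; residue -20/273 + (440/7917)*sqrt(29).


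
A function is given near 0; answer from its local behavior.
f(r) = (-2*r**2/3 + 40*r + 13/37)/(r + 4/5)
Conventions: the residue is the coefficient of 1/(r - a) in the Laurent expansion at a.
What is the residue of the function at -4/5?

The residue is -89009/2775.

At the order-1 pole -4/5 set g(r) = (r - (-4/5))*f(r) = -2*r**2/3 + 40*r + 13/37.
Simple pole: residue = g(a) at a = -4/5, which is -89009/2775.


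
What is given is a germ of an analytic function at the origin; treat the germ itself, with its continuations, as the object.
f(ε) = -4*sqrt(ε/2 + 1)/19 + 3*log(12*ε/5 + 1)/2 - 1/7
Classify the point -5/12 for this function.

The point is a logarithmic branch point.

The term (3/2)*log(1 - ε/(-5/12)) has argument 1 - -5/12/(-5/12) = 0 at -5/12: a logarithmic (infinitely-sheeted) branch point; the remaining terms are analytic or single-valued there.


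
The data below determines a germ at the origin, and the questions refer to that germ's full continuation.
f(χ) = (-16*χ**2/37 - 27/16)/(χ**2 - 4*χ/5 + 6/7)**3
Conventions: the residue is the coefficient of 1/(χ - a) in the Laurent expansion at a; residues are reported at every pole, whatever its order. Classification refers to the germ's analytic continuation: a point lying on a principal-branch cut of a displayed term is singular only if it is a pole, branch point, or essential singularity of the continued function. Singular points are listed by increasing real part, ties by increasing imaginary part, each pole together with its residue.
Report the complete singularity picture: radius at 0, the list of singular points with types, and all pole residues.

Radius of convergence at 0: (1/7)*sqrt(42).
At (2/5) - ((1/35)*sqrt(854))*i: a pole of order 3; residue -((505059625/17199712256)*sqrt(854))*i.
At (2/5) + ((1/35)*sqrt(854))*i: a pole of order 3; residue ((505059625/17199712256)*sqrt(854))*i.


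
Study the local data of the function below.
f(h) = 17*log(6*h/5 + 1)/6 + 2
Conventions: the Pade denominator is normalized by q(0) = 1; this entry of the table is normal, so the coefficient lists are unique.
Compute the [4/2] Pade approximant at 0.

Taylor coefficients needed (expand at 0): a_0 = 2, a_1 = 17/5, a_2 = -51/25, a_3 = 204/125, a_4 = -918/625, a_5 = 22032/15625, a_6 = -22032/15625.
Write the denominator as Q(h) = 1 + q1*h + q2*h^2. Requiring Q*f - P = O(h^7) with deg P <= 4 kills the coefficients of h^5..h^6 in Q*f:
  h^5: a_5 + q1*a_4 + q2*a_3 = 0, i.e. 22032/15625 + (-918/625)*q1 + (204/125)*q2 = 0.
  h^6: a_6 + q1*a_5 + q2*a_4 = 0, i.e. -22032/15625 + (22032/15625)*q1 + (-918/625)*q2 = 0.
Solving this linear system: q1 = 8/5, q2 = 72/125.
The numerator is Q*f truncated at degree 4: P0 = a_0 = 2; P1 = a_1 + q1*a_0 = 33/5; P2 = a_2 + q1*a_1 + q2*a_0 = 569/125; P3 = a_3 + q1*a_2 + q2*a_1 = 204/625; P4 = a_4 + q1*a_3 + q2*a_2 = -102/3125.

The Pade approximant has numerator coefficients [2, 33/5, 569/125, 204/625, -102/3125]; denominator coefficients [1, 8/5, 72/125].


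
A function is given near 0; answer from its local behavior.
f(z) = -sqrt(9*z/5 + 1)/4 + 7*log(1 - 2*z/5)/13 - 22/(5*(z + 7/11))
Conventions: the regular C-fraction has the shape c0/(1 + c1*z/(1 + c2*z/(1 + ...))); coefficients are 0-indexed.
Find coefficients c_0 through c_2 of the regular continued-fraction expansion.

Taylor coefficients (expand at 0): a_0 = -1003/140, a_1 = 265627/25480, a_2 = -12139809/713440.
c0 = a_0 = -1003/140. Peel one level at a time: if S = 1 + c*z/S' with S'(0) = 1, then c is the z-coefficient of S and S' = c*z/(S - 1).
S_1 = c0/f = 1 + (265627/182546)*z + (-2453651899/9520869176)*z^2 + ...; c1 = 265627/182546.
S_2 = c1*z/(S_1 - 1) = 1 + (2453651899/13854041812)*z + ...; c2 = 2453651899/13854041812.

The regular C-fraction coefficients are [-1003/140, 265627/182546, 2453651899/13854041812].


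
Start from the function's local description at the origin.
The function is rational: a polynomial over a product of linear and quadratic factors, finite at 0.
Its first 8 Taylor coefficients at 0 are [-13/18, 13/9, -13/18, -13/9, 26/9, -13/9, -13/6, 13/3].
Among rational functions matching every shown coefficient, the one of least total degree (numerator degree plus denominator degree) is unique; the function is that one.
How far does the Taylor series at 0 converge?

No rational of total degree below 4 reproduces all 8 coefficients; solving the [0/4] Pade equations on them gives f(x) = -13/(18*(x**2 + x + 1)**2), whose expansion matches every shown term.
Denominator factor (x**2 + x + 1)^2: discriminant -3, complex-conjugate roots (-1/2) + ((1/2)*sqrt(3))*i and (-1/2) - ((1/2)*sqrt(3))*i; poles of order 2, moduli 1 and 1.
The radius of convergence is the smallest modulus among the singular points: 1.

The radius of convergence is 1.


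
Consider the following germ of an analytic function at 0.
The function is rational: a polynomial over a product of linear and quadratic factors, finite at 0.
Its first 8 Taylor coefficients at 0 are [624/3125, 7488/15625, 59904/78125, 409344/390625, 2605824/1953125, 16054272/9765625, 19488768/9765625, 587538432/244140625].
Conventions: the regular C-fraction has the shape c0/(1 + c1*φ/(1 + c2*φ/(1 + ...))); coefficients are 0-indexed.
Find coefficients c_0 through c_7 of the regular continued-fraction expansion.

Taylor coefficients (read off): a_0 = 624/3125, a_1 = 7488/15625, a_2 = 59904/78125, a_3 = 409344/390625, a_4 = 2605824/1953125, a_5 = 16054272/9765625, a_6 = 19488768/9765625, a_7 = 587538432/244140625.
c0 = a_0 = 624/3125. Peel one level at a time: if S = 1 + c*φ/S' with S'(0) = 1, then c is the φ-coefficient of S and S' = c*φ/(S - 1).
S_1 = c0/f = 1 + (-12/5)*φ + (48/25)*φ^2 + ...; c1 = -12/5.
S_2 = c1*φ/(S_1 - 1) = 1 + (4/5)*φ + (28/75)*φ^2 + ...; c2 = 4/5.
S_3 = c2*φ/(S_2 - 1) = 1 + (-7/15)*φ + (16/225)*φ^2 + ...; c3 = -7/15.
S_4 = c3*φ/(S_3 - 1) = 1 + (16/105)*φ + (167/3675)*φ^2 + ...; c4 = 16/105.
S_5 = c4*φ/(S_4 - 1) = 1 + (-167/560)*φ + (81/6400)*φ^2 + ...; c5 = -167/560.
S_6 = c5*φ/(S_5 - 1) = 1 + (567/13360)*φ + (6804/697225)*φ^2 + ...; c6 = 567/13360.
S_7 = c6*φ/(S_6 - 1) = 1 + (-192/835)*φ + ...; c7 = -192/835.

The regular C-fraction coefficients are [624/3125, -12/5, 4/5, -7/15, 16/105, -167/560, 567/13360, -192/835].
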